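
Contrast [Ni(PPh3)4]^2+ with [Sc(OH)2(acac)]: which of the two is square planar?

[Ni(PPh3)4]^2+

For [Ni(PPh3)4]^2+: Triphenylphosphine is neutral; balancing the +2 overall charge requires Ni(II). Nickel is a group-10 element; Ni(II) is therefore d⁸. Triphenylphosphine is a strong-field ligand (high in the spectrochemical series). A 3d d⁸ ion with strong-field ligands gains enough CFSE to favour square planar over tetrahedral. → square planar.
For [Sc(OH)2(acac)]: Each hydroxide is −1; each acetylacetonate is −1; balancing the 0 overall charge requires Sc(III). Group 3 minus oxidation state 3 gives a d⁰ configuration. A d⁰ ion has no crystal-field stabilisation preference between square planar and tetrahedral, so four ligands adopt the sterically favoured tetrahedral geometry. → tetrahedral.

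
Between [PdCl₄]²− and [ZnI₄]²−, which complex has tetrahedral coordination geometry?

For [PdCl₄]²−: Ligand charges: each chloride is −1. With an overall charge of −2 the palladium centre must be in the +2 oxidation state. Group 10 minus oxidation state 2 gives a d⁸ configuration. A 4d d⁸ ion has a large crystal-field splitting; square planar leaves the high-energy d_{x²−y²} orbital empty and maximises CFSE. → square planar.
For [ZnI₄]²−: Each iodide is −1; balancing the −2 overall charge requires Zn(II). Zn sits in group 12, so the d-electron count is 12 − 2 = 10. A d¹⁰ ion has no crystal-field stabilisation preference between square planar and tetrahedral, so four ligands adopt the sterically favoured tetrahedral geometry. → tetrahedral.

[ZnI₄]²−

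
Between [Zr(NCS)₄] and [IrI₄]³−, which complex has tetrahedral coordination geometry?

For [Zr(NCS)₄]: Each isothiocyanate is −1; balancing the 0 overall charge requires Zr(IV). Group 4 minus oxidation state 4 gives a d⁰ configuration. A d⁰ ion has no crystal-field stabilisation preference between square planar and tetrahedral, so four ligands adopt the sterically favoured tetrahedral geometry. → tetrahedral.
For [IrI₄]³−: Ligand charges: each iodide is −1. With an overall charge of −3 the iridium centre must be in the +1 oxidation state. Group 9 minus oxidation state 1 gives a d⁸ configuration. A 5d d⁸ ion has a large crystal-field splitting; square planar leaves the high-energy d_{x²−y²} orbital empty and maximises CFSE. → square planar.

[Zr(NCS)₄]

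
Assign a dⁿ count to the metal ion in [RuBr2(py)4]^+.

d5

Each bromide is −1; pyridine is neutral; balancing the +1 overall charge requires Ru(III).
Ru sits in group 8, so the d-electron count is 8 − 3 = 5.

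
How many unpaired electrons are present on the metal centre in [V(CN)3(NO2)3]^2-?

Each cyanide is −1; each nitro (N-bound nitrite) is −1; balancing the −2 overall charge requires V(IV).
Group 5 minus oxidation state 4 gives a d¹ configuration.
In an octahedral field the d¹ configuration is t₂g¹e_g⁰ (only one arrangement possible), giving 1 unpaired electron.

1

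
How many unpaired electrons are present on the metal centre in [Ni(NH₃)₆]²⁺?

2

Ligand charges: ammonia is neutral. With an overall charge of +2 the nickel centre must be in the +2 oxidation state.
Nickel is a group-10 element; Ni(II) is therefore d⁸.
In an octahedral field the d⁸ configuration is t₂g⁶e_g² (only one arrangement possible), giving 2 unpaired electrons.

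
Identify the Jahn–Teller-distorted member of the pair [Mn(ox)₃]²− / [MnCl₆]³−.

[MnCl₆]³−

[Mn(ox)₃]²−: Ligand charges: each oxalate is −2. With an overall charge of −2 the manganese centre must be in the +4 oxidation state. Group 7 minus oxidation state 4 gives a d³ configuration. The d³ configuration leaves the e_g set evenly filled (or empty) — no strong Jahn–Teller driving force.
[MnCl₆]³−: Each chloride is −1; balancing the −3 overall charge requires Mn(III). Mn sits in group 7, so the d-electron count is 7 − 3 = 4. Chloride is a weak-field ligand for a first-row metal, so the complex is high-spin. The t₂g³e_g¹ (high-spin) configuration has an unevenly filled e_g set; the Jahn–Teller theorem predicts a tetragonal distortion (typically axial elongation) to lift the degeneracy.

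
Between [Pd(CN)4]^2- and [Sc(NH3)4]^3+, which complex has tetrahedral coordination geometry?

[Sc(NH3)4]^3+

For [Pd(CN)4]^2-: Summing ligand charges against the −2 overall charge gives an oxidation state of +2 for palladium. Pd sits in group 10, so the d-electron count is 10 − 2 = 8. A 4d d⁸ ion has a large crystal-field splitting; square planar leaves the high-energy d_{x²−y²} orbital empty and maximises CFSE. → square planar.
For [Sc(NH3)4]^3+: Ligand charges: ammonia is neutral. With an overall charge of +3 the scandium centre must be in the +3 oxidation state. Group 3 minus oxidation state 3 gives a d⁰ configuration. A d⁰ ion has no crystal-field stabilisation preference between square planar and tetrahedral, so four ligands adopt the sterically favoured tetrahedral geometry. → tetrahedral.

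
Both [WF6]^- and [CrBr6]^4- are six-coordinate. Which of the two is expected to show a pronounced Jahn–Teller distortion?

[CrBr6]^4-

[WF6]^-: Each fluoride is −1; balancing the −1 overall charge requires W(V). Group 6 minus oxidation state 5 gives a d¹ configuration. The d¹ configuration leaves the e_g set evenly filled (or empty) — no strong Jahn–Teller driving force.
[CrBr6]^4-: Ligand charges: each bromide is −1. With an overall charge of −4 the chromium centre must be in the +2 oxidation state. Group 6 minus oxidation state 2 gives a d⁴ configuration. Bromide is a weak-field ligand for a first-row metal, so the complex is high-spin. The t₂g³e_g¹ (high-spin) configuration has an unevenly filled e_g set; the Jahn–Teller theorem predicts a tetragonal distortion (typically axial elongation) to lift the degeneracy.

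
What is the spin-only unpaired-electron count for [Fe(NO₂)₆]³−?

1

Ligand charges: each nitro (N-bound nitrite) is −1. With an overall charge of −3 the iron centre must be in the +3 oxidation state.
Group 8 minus oxidation state 3 gives a d⁵ configuration.
The spin state decides the count: Nitro (N-bound nitrite) is a strong-field ligand (high in the spectrochemical series) for a first-row metal, so the complex is low-spin.
An octahedral low-spin d⁵ ion is t₂g⁵e_g⁰, giving 1 unpaired electron.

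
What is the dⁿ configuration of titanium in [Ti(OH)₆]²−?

Summing ligand charges against the −2 overall charge gives an oxidation state of +4 for titanium.
Titanium is a group-4 element; Ti(IV) is therefore d⁰.

d⁰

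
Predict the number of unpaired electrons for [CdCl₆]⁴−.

0

Summing ligand charges against the −4 overall charge gives an oxidation state of +2 for cadmium.
Cadmium is a group-12 element; Cd(II) is therefore d¹⁰.
In an octahedral field the d¹⁰ configuration is t₂g⁶e_g⁴, giving 0 unpaired electrons.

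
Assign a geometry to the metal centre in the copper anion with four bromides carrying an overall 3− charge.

Each bromide is −1; balancing the −3 overall charge requires Cu(I).
Copper is a group-11 element; Cu(I) is therefore d¹⁰.
With 4 monodentate ligands the coordination number is 4.
A d¹⁰ ion has no crystal-field stabilisation preference between square planar and tetrahedral, so four ligands adopt the sterically favoured tetrahedral geometry.

tetrahedral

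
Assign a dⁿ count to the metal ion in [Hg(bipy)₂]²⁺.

Ligand charges: 2,2′-bipyridine is neutral. With an overall charge of +2 the mercury centre must be in the +2 oxidation state.
Group 12 minus oxidation state 2 gives a d¹⁰ configuration.

d10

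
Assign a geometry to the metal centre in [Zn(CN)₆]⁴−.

octahedral

Ligand charges: each cyanide is −1. With an overall charge of −4 the zinc centre must be in the +2 oxidation state.
Zn sits in group 12, so the d-electron count is 12 − 2 = 10.
With 6 monodentate ligands the coordination number is 6.
Six donors around a single metal centre give an octahedral coordination sphere.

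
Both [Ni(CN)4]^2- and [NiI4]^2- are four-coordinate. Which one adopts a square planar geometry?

[Ni(CN)4]^2-

For [Ni(CN)4]^2-: Summing ligand charges against the −2 overall charge gives an oxidation state of +2 for nickel. Group 10 minus oxidation state 2 gives a d⁸ configuration. Cyanide is a strong-field ligand (high in the spectrochemical series). A 3d d⁸ ion with strong-field ligands gains enough CFSE to favour square planar over tetrahedral. → square planar.
For [NiI4]^2-: Summing ligand charges against the −2 overall charge gives an oxidation state of +2 for nickel. Nickel is a group-10 element; Ni(II) is therefore d⁸. Iodide is a weak-field ligand. With weak-field ligands the CFSE gain from square planar is small, so a 3d d⁸ ion takes the sterically preferred tetrahedral geometry. → tetrahedral.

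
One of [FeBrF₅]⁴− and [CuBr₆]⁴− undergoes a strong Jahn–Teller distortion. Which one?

[CuBr₆]⁴−

[FeBrF₅]⁴−: Each bromide is −1; each fluoride is −1; balancing the −4 overall charge requires Fe(II). Group 8 minus oxidation state 2 gives a d⁶ configuration. Bromide and fluoride are weak-field ligands for a first-row metal, so the complex is high-spin. The d⁶ configuration leaves the e_g set evenly filled (or empty) — no strong Jahn–Teller driving force.
[CuBr₆]⁴−: Each bromide is −1; balancing the −4 overall charge requires Cu(II). Group 11 minus oxidation state 2 gives a d⁹ configuration. The t₂g⁶e_g³ configuration has an unevenly filled e_g set; the Jahn–Teller theorem predicts a tetragonal distortion (typically axial elongation) to lift the degeneracy.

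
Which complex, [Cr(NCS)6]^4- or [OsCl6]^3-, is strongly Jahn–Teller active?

[Cr(NCS)6]^4-: Ligand charges: each isothiocyanate is −1. With an overall charge of −4 the chromium centre must be in the +2 oxidation state. Cr sits in group 6, so the d-electron count is 6 − 2 = 4. Isothiocyanate is a weak-field ligand for a first-row metal, so the complex is high-spin. The t₂g³e_g¹ (high-spin) configuration has an unevenly filled e_g set; the Jahn–Teller theorem predicts a tetragonal distortion (typically axial elongation) to lift the degeneracy.
[OsCl6]^3-: Each chloride is −1; balancing the −3 overall charge requires Os(III). Osmium is a group-8 element; Os(III) is therefore d⁵. A 5d ion has a large Δₒ and is invariably low-spin. The d⁵ configuration leaves the e_g set evenly filled (or empty) — no strong Jahn–Teller driving force.

[Cr(NCS)6]^4-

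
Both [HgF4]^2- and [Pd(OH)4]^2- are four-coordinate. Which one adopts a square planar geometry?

[Pd(OH)4]^2-

For [HgF4]^2-: Summing ligand charges against the −2 overall charge gives an oxidation state of +2 for mercury. Mercury is a group-12 element; Hg(II) is therefore d¹⁰. A d¹⁰ ion has no crystal-field stabilisation preference between square planar and tetrahedral, so four ligands adopt the sterically favoured tetrahedral geometry. → tetrahedral.
For [Pd(OH)4]^2-: Summing ligand charges against the −2 overall charge gives an oxidation state of +2 for palladium. Group 10 minus oxidation state 2 gives a d⁸ configuration. A 4d d⁸ ion has a large crystal-field splitting; square planar leaves the high-energy d_{x²−y²} orbital empty and maximises CFSE. → square planar.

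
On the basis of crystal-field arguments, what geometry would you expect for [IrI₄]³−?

square planar

Ligand charges: each iodide is −1. With an overall charge of −3 the iridium centre must be in the +1 oxidation state.
Group 9 minus oxidation state 1 gives a d⁸ configuration.
With 4 monodentate ligands the coordination number is 4.
A 5d d⁸ ion has a large crystal-field splitting; square planar leaves the high-energy d_{x²−y²} orbital empty and maximises CFSE.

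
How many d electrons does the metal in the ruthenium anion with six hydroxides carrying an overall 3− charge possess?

Summing ligand charges against the −3 overall charge gives an oxidation state of +3 for ruthenium.
Group 8 minus oxidation state 3 gives a d⁵ configuration.

d⁵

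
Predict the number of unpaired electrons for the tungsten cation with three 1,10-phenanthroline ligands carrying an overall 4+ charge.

Summing ligand charges against the +4 overall charge gives an oxidation state of +4 for tungsten.
Group 6 minus oxidation state 4 gives a d² configuration.
Counting donor atoms: 3×1,10-phenanthroline (bidentate) → 6 donors. Coordination number = 6.
In an octahedral field the d² configuration is t₂g²e_g⁰ (only one arrangement possible), giving 2 unpaired electrons.

2 unpaired electrons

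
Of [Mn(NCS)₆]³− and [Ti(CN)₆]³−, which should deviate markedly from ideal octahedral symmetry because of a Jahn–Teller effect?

[Mn(NCS)₆]³−

[Mn(NCS)₆]³−: Summing ligand charges against the −3 overall charge gives an oxidation state of +3 for manganese. Group 7 minus oxidation state 3 gives a d⁴ configuration. Isothiocyanate is a weak-field ligand for a first-row metal, so the complex is high-spin. The t₂g³e_g¹ (high-spin) configuration has an unevenly filled e_g set; the Jahn–Teller theorem predicts a tetragonal distortion (typically axial elongation) to lift the degeneracy.
[Ti(CN)₆]³−: Ligand charges: each cyanide is −1. With an overall charge of −3 the titanium centre must be in the +3 oxidation state. Group 4 minus oxidation state 3 gives a d¹ configuration. The d¹ configuration leaves the e_g set evenly filled (or empty) — no strong Jahn–Teller driving force.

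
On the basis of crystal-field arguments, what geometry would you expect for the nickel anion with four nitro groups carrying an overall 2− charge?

square planar

Each nitro (N-bound nitrite) is −1; balancing the −2 overall charge requires Ni(II).
Nickel is a group-10 element; Ni(II) is therefore d⁸.
Coordination number: 4.
Nitro (N-bound nitrite) is a strong-field ligand (high in the spectrochemical series).
A 3d d⁸ ion with strong-field ligands gains enough CFSE to favour square planar over tetrahedral.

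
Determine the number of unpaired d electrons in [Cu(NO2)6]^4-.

1

Ligand charges: each nitro (N-bound nitrite) is −1. With an overall charge of −4 the copper centre must be in the +2 oxidation state.
Cu sits in group 11, so the d-electron count is 11 − 2 = 9.
In an octahedral field the d⁹ configuration is t₂g⁶e_g³ (only one arrangement possible), giving 1 unpaired electron.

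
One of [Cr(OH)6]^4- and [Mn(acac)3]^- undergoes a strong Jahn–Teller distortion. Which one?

[Cr(OH)6]^4-: Summing ligand charges against the −4 overall charge gives an oxidation state of +2 for chromium. Group 6 minus oxidation state 2 gives a d⁴ configuration. Hydroxide is a weak-field ligand for a first-row metal, so the complex is high-spin. The t₂g³e_g¹ (high-spin) configuration has an unevenly filled e_g set; the Jahn–Teller theorem predicts a tetragonal distortion (typically axial elongation) to lift the degeneracy.
[Mn(acac)3]^-: Summing ligand charges against the −1 overall charge gives an oxidation state of +2 for manganese. Mn sits in group 7, so the d-electron count is 7 − 2 = 5. Acetylacetonate is a weak-field ligand for a first-row metal, so the complex is high-spin. The d⁵ configuration leaves the e_g set evenly filled (or empty) — no strong Jahn–Teller driving force.

[Cr(OH)6]^4-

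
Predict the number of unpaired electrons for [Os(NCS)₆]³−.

Each isothiocyanate is −1; balancing the −3 overall charge requires Os(III).
Osmium is a group-8 element; Os(III) is therefore d⁵.
The spin state decides the count: a 5d ion has a large Δₒ and is invariably low-spin.
An octahedral low-spin d⁵ ion is t₂g⁵e_g⁰, giving 1 unpaired electron.

1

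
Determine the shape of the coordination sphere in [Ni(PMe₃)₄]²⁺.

square planar

Ligand charges: trimethylphosphine is neutral. With an overall charge of +2 the nickel centre must be in the +2 oxidation state.
Ni sits in group 10, so the d-electron count is 10 − 2 = 8.
With 4 monodentate ligands the coordination number is 4.
Trimethylphosphine is a strong-field ligand (high in the spectrochemical series).
A 3d d⁸ ion with strong-field ligands gains enough CFSE to favour square planar over tetrahedral.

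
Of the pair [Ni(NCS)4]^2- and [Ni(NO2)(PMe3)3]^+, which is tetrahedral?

For [Ni(NCS)4]^2-: Summing ligand charges against the −2 overall charge gives an oxidation state of +2 for nickel. Group 10 minus oxidation state 2 gives a d⁸ configuration. Isothiocyanate is a weak-field ligand. With weak-field ligands the CFSE gain from square planar is small, so a 3d d⁸ ion takes the sterically preferred tetrahedral geometry. → tetrahedral.
For [Ni(NO2)(PMe3)3]^+: Summing ligand charges against the +1 overall charge gives an oxidation state of +2 for nickel. Nickel is a group-10 element; Ni(II) is therefore d⁸. Nitro (N-bound nitrite) and trimethylphosphine are strong-field ligands (high in the spectrochemical series). A 3d d⁸ ion with strong-field ligands gains enough CFSE to favour square planar over tetrahedral. → square planar.

[Ni(NCS)4]^2-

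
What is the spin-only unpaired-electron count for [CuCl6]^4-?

1 unpaired electron

Ligand charges: each chloride is −1. With an overall charge of −4 the copper centre must be in the +2 oxidation state.
Group 11 minus oxidation state 2 gives a d⁹ configuration.
In an octahedral field the d⁹ configuration is t₂g⁶e_g³ (only one arrangement possible), giving 1 unpaired electron.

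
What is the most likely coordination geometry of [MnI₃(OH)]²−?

Ligand charges: each iodide is −1; each hydroxide is −1. With an overall charge of −2 the manganese centre must be in the +2 oxidation state.
Mn sits in group 7, so the d-electron count is 7 − 2 = 5.
Coordination number: 4.
Hydroxide and iodide are weak-field ligands.
A high-spin d⁵ ion has zero CFSE in either geometry, so four ligands adopt the sterically favoured tetrahedral geometry.

tetrahedral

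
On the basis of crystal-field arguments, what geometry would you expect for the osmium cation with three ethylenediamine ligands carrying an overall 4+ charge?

octahedral

Ligand charges: ethylenediamine is neutral. With an overall charge of +4 the osmium centre must be in the +4 oxidation state.
Os sits in group 8, so the d-electron count is 8 − 4 = 4.
Counting donor atoms: 3×ethylenediamine (bidentate) → 6 donors. Coordination number = 6.
Six donors around a single metal centre give an octahedral coordination sphere.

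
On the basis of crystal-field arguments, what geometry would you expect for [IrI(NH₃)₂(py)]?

square planar

Ligand charges: each iodide is −1; ammonia is neutral; pyridine is neutral. With an overall charge of 0 the iridium centre must be in the +1 oxidation state.
Iridium is a group-9 element; Ir(I) is therefore d⁸.
Coordination number: 4.
A 5d d⁸ ion has a large crystal-field splitting; square planar leaves the high-energy d_{x²−y²} orbital empty and maximises CFSE.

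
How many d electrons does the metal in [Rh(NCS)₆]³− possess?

d⁶

Each isothiocyanate is −1; balancing the −3 overall charge requires Rh(III).
Rh sits in group 9, so the d-electron count is 9 − 3 = 6.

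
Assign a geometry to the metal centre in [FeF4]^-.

tetrahedral

Summing ligand charges against the −1 overall charge gives an oxidation state of +3 for iron.
Fe sits in group 8, so the d-electron count is 8 − 3 = 5.
Coordination number: 4.
Fluoride is a weak-field ligand.
A high-spin d⁵ ion has zero CFSE in either geometry, so four ligands adopt the sterically favoured tetrahedral geometry.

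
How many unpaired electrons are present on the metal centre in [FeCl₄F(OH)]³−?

Ligand charges: each chloride is −1; each fluoride is −1; each hydroxide is −1. With an overall charge of −3 the iron centre must be in the +3 oxidation state.
Iron is a group-8 element; Fe(III) is therefore d⁵.
The spin state decides the count: Chloride, fluoride, and hydroxide are weak-field ligands for a first-row metal, so the complex is high-spin.
An octahedral high-spin d⁵ ion is t₂g³e_g², giving 5 unpaired electrons.

5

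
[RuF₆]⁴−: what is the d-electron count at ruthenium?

Each fluoride is −1; balancing the −4 overall charge requires Ru(II).
Ruthenium is a group-8 element; Ru(II) is therefore d⁶.

d6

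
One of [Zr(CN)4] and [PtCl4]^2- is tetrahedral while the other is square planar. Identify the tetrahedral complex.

[Zr(CN)4]

For [Zr(CN)4]: Ligand charges: each cyanide is −1. With an overall charge of 0 the zirconium centre must be in the +4 oxidation state. Zirconium is a group-4 element; Zr(IV) is therefore d⁰. A d⁰ ion has no crystal-field stabilisation preference between square planar and tetrahedral, so four ligands adopt the sterically favoured tetrahedral geometry. → tetrahedral.
For [PtCl4]^2-: Ligand charges: each chloride is −1. With an overall charge of −2 the platinum centre must be in the +2 oxidation state. Pt sits in group 10, so the d-electron count is 10 − 2 = 8. A 5d d⁸ ion has a large crystal-field splitting; square planar leaves the high-energy d_{x²−y²} orbital empty and maximises CFSE. → square planar.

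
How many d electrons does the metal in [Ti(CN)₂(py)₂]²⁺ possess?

Ligand charges: each cyanide is −1; pyridine is neutral. With an overall charge of +2 the titanium centre must be in the +4 oxidation state.
Group 4 minus oxidation state 4 gives a d⁰ configuration.

d⁰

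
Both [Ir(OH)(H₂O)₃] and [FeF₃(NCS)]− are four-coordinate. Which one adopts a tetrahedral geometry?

[FeF₃(NCS)]−

For [Ir(OH)(H₂O)₃]: Ligand charges: each hydroxide is −1; water is neutral. With an overall charge of 0 the iridium centre must be in the +1 oxidation state. Ir sits in group 9, so the d-electron count is 9 − 1 = 8. A 5d d⁸ ion has a large crystal-field splitting; square planar leaves the high-energy d_{x²−y²} orbital empty and maximises CFSE. → square planar.
For [FeF₃(NCS)]−: Ligand charges: each fluoride is −1; each isothiocyanate is −1. With an overall charge of −1 the iron centre must be in the +3 oxidation state. Fe sits in group 8, so the d-electron count is 8 − 3 = 5. A high-spin d⁵ ion has zero CFSE in either geometry, so four ligands adopt the sterically favoured tetrahedral geometry. → tetrahedral.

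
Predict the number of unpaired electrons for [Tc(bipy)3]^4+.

Summing ligand charges against the +4 overall charge gives an oxidation state of +4 for technetium.
Tc sits in group 7, so the d-electron count is 7 − 4 = 3.
Counting donor atoms: 3×2,2′-bipyridine (bidentate) → 6 donors. Coordination number = 6.
In an octahedral field the d³ configuration is t₂g³e_g⁰ (only one arrangement possible), giving 3 unpaired electrons.

3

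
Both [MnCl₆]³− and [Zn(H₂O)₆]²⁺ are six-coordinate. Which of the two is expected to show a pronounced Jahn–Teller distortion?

[MnCl₆]³−

[MnCl₆]³−: Summing ligand charges against the −3 overall charge gives an oxidation state of +3 for manganese. Manganese is a group-7 element; Mn(III) is therefore d⁴. Chloride is a weak-field ligand for a first-row metal, so the complex is high-spin. The t₂g³e_g¹ (high-spin) configuration has an unevenly filled e_g set; the Jahn–Teller theorem predicts a tetragonal distortion (typically axial elongation) to lift the degeneracy.
[Zn(H₂O)₆]²⁺: Summing ligand charges against the +2 overall charge gives an oxidation state of +2 for zinc. Group 12 minus oxidation state 2 gives a d¹⁰ configuration. The d¹⁰ configuration leaves the e_g set evenly filled (or empty) — no strong Jahn–Teller driving force.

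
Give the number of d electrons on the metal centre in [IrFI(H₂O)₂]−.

d8

Ligand charges: each fluoride is −1; each iodide is −1; water is neutral. With an overall charge of −1 the iridium centre must be in the +1 oxidation state.
Group 9 minus oxidation state 1 gives a d⁸ configuration.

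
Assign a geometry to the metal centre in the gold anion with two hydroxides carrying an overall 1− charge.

Summing ligand charges against the −1 overall charge gives an oxidation state of +1 for gold.
Au sits in group 11, so the d-electron count is 11 − 1 = 10.
With 2 monodentate ligands the coordination number is 2.
A d¹⁰ ion with only two ligands adopts a linear arrangement (sp hybridisation; no CFSE preference).

linear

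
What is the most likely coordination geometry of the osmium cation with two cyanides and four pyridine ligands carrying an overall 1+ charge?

octahedral

Summing ligand charges against the +1 overall charge gives an oxidation state of +3 for osmium.
Osmium is a group-8 element; Os(III) is therefore d⁵.
Coordination number: 6.
Six donors around a single metal centre give an octahedral coordination sphere.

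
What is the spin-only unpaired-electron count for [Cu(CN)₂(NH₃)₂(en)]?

1 unpaired electron

Each cyanide is −1; ammonia is neutral; ethylenediamine is neutral; balancing the 0 overall charge requires Cu(II).
Cu sits in group 11, so the d-electron count is 11 − 2 = 9.
Counting donor atoms: 2×cyanide (monodentate) → 2 donors; 2×ammonia (monodentate) → 2 donors; 1×ethylenediamine (bidentate) → 2 donors. Coordination number = 6.
In an octahedral field the d⁹ configuration is t₂g⁶e_g³ (only one arrangement possible), giving 1 unpaired electron.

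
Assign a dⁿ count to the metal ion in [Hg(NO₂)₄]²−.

d¹⁰

Each nitro (N-bound nitrite) is −1; balancing the −2 overall charge requires Hg(II).
Mercury is a group-12 element; Hg(II) is therefore d¹⁰.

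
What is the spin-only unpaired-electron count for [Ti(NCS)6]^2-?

0

Summing ligand charges against the −2 overall charge gives an oxidation state of +4 for titanium.
Group 4 minus oxidation state 4 gives a d⁰ configuration.
In an octahedral field the d⁰ configuration is t₂g⁰e_g⁰, giving 0 unpaired electrons.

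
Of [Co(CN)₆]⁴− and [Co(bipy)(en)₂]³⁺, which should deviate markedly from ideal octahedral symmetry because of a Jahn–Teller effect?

[Co(CN)₆]⁴−: Each cyanide is −1; balancing the −4 overall charge requires Co(II). Cobalt is a group-9 element; Co(II) is therefore d⁷. Cyanide is a strong-field ligand (high in the spectrochemical series) for a first-row metal, so the complex is low-spin. The t₂g⁶e_g¹ (low-spin) configuration has an unevenly filled e_g set; the Jahn–Teller theorem predicts a tetragonal distortion (typically axial elongation) to lift the degeneracy.
[Co(bipy)(en)₂]³⁺: Ligand charges: 2,2′-bipyridine is neutral; ethylenediamine is neutral. With an overall charge of +3 the cobalt centre must be in the +3 oxidation state. Cobalt is a group-9 element; Co(III) is therefore d⁶. Co(III) has an exceptionally large octahedral splitting and is low-spin with essentially every ligand except fluoride. The d⁶ configuration leaves the e_g set evenly filled (or empty) — no strong Jahn–Teller driving force.

[Co(CN)₆]⁴−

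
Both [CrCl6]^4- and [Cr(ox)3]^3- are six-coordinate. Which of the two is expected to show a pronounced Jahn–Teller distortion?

[CrCl6]^4-: Summing ligand charges against the −4 overall charge gives an oxidation state of +2 for chromium. Chromium is a group-6 element; Cr(II) is therefore d⁴. Chloride is a weak-field ligand for a first-row metal, so the complex is high-spin. The t₂g³e_g¹ (high-spin) configuration has an unevenly filled e_g set; the Jahn–Teller theorem predicts a tetragonal distortion (typically axial elongation) to lift the degeneracy.
[Cr(ox)3]^3-: Summing ligand charges against the −3 overall charge gives an oxidation state of +3 for chromium. Cr sits in group 6, so the d-electron count is 6 − 3 = 3. The d³ configuration leaves the e_g set evenly filled (or empty) — no strong Jahn–Teller driving force.

[CrCl6]^4-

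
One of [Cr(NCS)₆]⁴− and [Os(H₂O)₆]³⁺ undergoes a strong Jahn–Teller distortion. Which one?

[Cr(NCS)₆]⁴−: Summing ligand charges against the −4 overall charge gives an oxidation state of +2 for chromium. Group 6 minus oxidation state 2 gives a d⁴ configuration. Isothiocyanate is a weak-field ligand for a first-row metal, so the complex is high-spin. The t₂g³e_g¹ (high-spin) configuration has an unevenly filled e_g set; the Jahn–Teller theorem predicts a tetragonal distortion (typically axial elongation) to lift the degeneracy.
[Os(H₂O)₆]³⁺: Water is neutral; balancing the +3 overall charge requires Os(III). Os sits in group 8, so the d-electron count is 8 − 3 = 5. A 5d ion has a large Δₒ and is invariably low-spin. The d⁵ configuration leaves the e_g set evenly filled (or empty) — no strong Jahn–Teller driving force.

[Cr(NCS)₆]⁴−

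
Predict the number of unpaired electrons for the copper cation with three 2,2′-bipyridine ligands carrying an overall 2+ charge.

Summing ligand charges against the +2 overall charge gives an oxidation state of +2 for copper.
Cu sits in group 11, so the d-electron count is 11 − 2 = 9.
Counting donor atoms: 3×2,2′-bipyridine (bidentate) → 6 donors. Coordination number = 6.
In an octahedral field the d⁹ configuration is t₂g⁶e_g³ (only one arrangement possible), giving 1 unpaired electron.

1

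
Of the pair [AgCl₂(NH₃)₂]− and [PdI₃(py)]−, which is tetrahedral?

For [AgCl₂(NH₃)₂]−: Each chloride is −1; ammonia is neutral; balancing the −1 overall charge requires Ag(I). Group 11 minus oxidation state 1 gives a d¹⁰ configuration. A d¹⁰ ion has no crystal-field stabilisation preference between square planar and tetrahedral, so four ligands adopt the sterically favoured tetrahedral geometry. → tetrahedral.
For [PdI₃(py)]−: Summing ligand charges against the −1 overall charge gives an oxidation state of +2 for palladium. Group 10 minus oxidation state 2 gives a d⁸ configuration. A 4d d⁸ ion has a large crystal-field splitting; square planar leaves the high-energy d_{x²−y²} orbital empty and maximises CFSE. → square planar.

[AgCl₂(NH₃)₂]−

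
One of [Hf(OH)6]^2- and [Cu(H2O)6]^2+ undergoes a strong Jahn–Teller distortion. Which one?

[Cu(H2O)6]^2+

[Hf(OH)6]^2-: Summing ligand charges against the −2 overall charge gives an oxidation state of +4 for hafnium. Hafnium is a group-4 element; Hf(IV) is therefore d⁰. The d⁰ configuration leaves the e_g set evenly filled (or empty) — no strong Jahn–Teller driving force.
[Cu(H2O)6]^2+: Ligand charges: water is neutral. With an overall charge of +2 the copper centre must be in the +2 oxidation state. Copper is a group-11 element; Cu(II) is therefore d⁹. The t₂g⁶e_g³ configuration has an unevenly filled e_g set; the Jahn–Teller theorem predicts a tetragonal distortion (typically axial elongation) to lift the degeneracy.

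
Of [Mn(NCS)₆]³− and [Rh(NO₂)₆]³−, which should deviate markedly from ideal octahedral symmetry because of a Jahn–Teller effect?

[Mn(NCS)₆]³−

[Mn(NCS)₆]³−: Ligand charges: each isothiocyanate is −1. With an overall charge of −3 the manganese centre must be in the +3 oxidation state. Group 7 minus oxidation state 3 gives a d⁴ configuration. Isothiocyanate is a weak-field ligand for a first-row metal, so the complex is high-spin. The t₂g³e_g¹ (high-spin) configuration has an unevenly filled e_g set; the Jahn–Teller theorem predicts a tetragonal distortion (typically axial elongation) to lift the degeneracy.
[Rh(NO₂)₆]³−: Each nitro (N-bound nitrite) is −1; balancing the −3 overall charge requires Rh(III). Rhodium is a group-9 element; Rh(III) is therefore d⁶. A 4d ion has a large Δₒ and is invariably low-spin. The d⁶ configuration leaves the e_g set evenly filled (or empty) — no strong Jahn–Teller driving force.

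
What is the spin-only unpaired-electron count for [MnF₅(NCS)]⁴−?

Ligand charges: each fluoride is −1; each isothiocyanate is −1. With an overall charge of −4 the manganese centre must be in the +2 oxidation state.
Mn sits in group 7, so the d-electron count is 7 − 2 = 5.
The spin state decides the count: Fluoride and isothiocyanate are weak-field ligands for a first-row metal, so the complex is high-spin.
An octahedral high-spin d⁵ ion is t₂g³e_g², giving 5 unpaired electrons.

5 unpaired electrons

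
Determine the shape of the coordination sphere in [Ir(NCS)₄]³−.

Ligand charges: each isothiocyanate is −1. With an overall charge of −3 the iridium centre must be in the +1 oxidation state.
Ir sits in group 9, so the d-electron count is 9 − 1 = 8.
With 4 monodentate ligands the coordination number is 4.
A 5d d⁸ ion has a large crystal-field splitting; square planar leaves the high-energy d_{x²−y²} orbital empty and maximises CFSE.

square planar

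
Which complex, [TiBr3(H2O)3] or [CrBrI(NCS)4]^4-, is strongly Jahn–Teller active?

[TiBr3(H2O)3]: Ligand charges: each bromide is −1; water is neutral. With an overall charge of 0 the titanium centre must be in the +3 oxidation state. Ti sits in group 4, so the d-electron count is 4 − 3 = 1. The d¹ configuration leaves the e_g set evenly filled (or empty) — no strong Jahn–Teller driving force.
[CrBrI(NCS)4]^4-: Each bromide is −1; each iodide is −1; each isothiocyanate is −1; balancing the −4 overall charge requires Cr(II). Cr sits in group 6, so the d-electron count is 6 − 2 = 4. Bromide, iodide, and isothiocyanate are weak-field ligands for a first-row metal, so the complex is high-spin. The t₂g³e_g¹ (high-spin) configuration has an unevenly filled e_g set; the Jahn–Teller theorem predicts a tetragonal distortion (typically axial elongation) to lift the degeneracy.

[CrBrI(NCS)4]^4-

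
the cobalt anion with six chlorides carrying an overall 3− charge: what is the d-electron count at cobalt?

d⁶

Summing ligand charges against the −3 overall charge gives an oxidation state of +3 for cobalt.
Group 9 minus oxidation state 3 gives a d⁶ configuration.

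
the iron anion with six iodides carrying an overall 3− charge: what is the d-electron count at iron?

Summing ligand charges against the −3 overall charge gives an oxidation state of +3 for iron.
Iron is a group-8 element; Fe(III) is therefore d⁵.

d5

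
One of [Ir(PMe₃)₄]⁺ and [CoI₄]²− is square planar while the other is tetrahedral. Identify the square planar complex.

[Ir(PMe₃)₄]⁺

For [Ir(PMe₃)₄]⁺: Trimethylphosphine is neutral; balancing the +1 overall charge requires Ir(I). Group 9 minus oxidation state 1 gives a d⁸ configuration. A 5d d⁸ ion has a large crystal-field splitting; square planar leaves the high-energy d_{x²−y²} orbital empty and maximises CFSE. → square planar.
For [CoI₄]²−: Summing ligand charges against the −2 overall charge gives an oxidation state of +2 for cobalt. Cobalt is a group-9 element; Co(II) is therefore d⁷. For a high-spin 3d d⁷ ion with weak-field ligands the small Δₜ gives little square-planar CFSE advantage, so four ligands adopt the sterically favoured tetrahedral geometry. → tetrahedral.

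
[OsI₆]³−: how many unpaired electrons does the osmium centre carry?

Ligand charges: each iodide is −1. With an overall charge of −3 the osmium centre must be in the +3 oxidation state.
Os sits in group 8, so the d-electron count is 8 − 3 = 5.
The spin state decides the count: a 5d ion has a large Δₒ and is invariably low-spin.
An octahedral low-spin d⁵ ion is t₂g⁵e_g⁰, giving 1 unpaired electron.

1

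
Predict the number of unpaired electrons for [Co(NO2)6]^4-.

1

Summing ligand charges against the −4 overall charge gives an oxidation state of +2 for cobalt.
Co sits in group 9, so the d-electron count is 9 − 2 = 7.
The spin state decides the count: Nitro (N-bound nitrite) is a strong-field ligand (high in the spectrochemical series) for a first-row metal, so the complex is low-spin.
An octahedral low-spin d⁷ ion is t₂g⁶e_g¹, giving 1 unpaired electron.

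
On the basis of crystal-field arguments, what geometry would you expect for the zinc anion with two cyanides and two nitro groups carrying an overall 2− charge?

Summing ligand charges against the −2 overall charge gives an oxidation state of +2 for zinc.
Zn sits in group 12, so the d-electron count is 12 − 2 = 10.
With 4 monodentate ligands the coordination number is 4.
A d¹⁰ ion has no crystal-field stabilisation preference between square planar and tetrahedral, so four ligands adopt the sterically favoured tetrahedral geometry.

tetrahedral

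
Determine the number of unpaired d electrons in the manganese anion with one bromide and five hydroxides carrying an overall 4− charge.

5 unpaired electrons

Each bromide is −1; each hydroxide is −1; balancing the −4 overall charge requires Mn(II).
Mn sits in group 7, so the d-electron count is 7 − 2 = 5.
The spin state decides the count: Bromide and hydroxide are weak-field ligands for a first-row metal, so the complex is high-spin.
An octahedral high-spin d⁵ ion is t₂g³e_g², giving 5 unpaired electrons.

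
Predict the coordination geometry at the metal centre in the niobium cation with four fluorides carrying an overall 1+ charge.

Ligand charges: each fluoride is −1. With an overall charge of +1 the niobium centre must be in the +5 oxidation state.
Group 5 minus oxidation state 5 gives a d⁰ configuration.
With 4 monodentate ligands the coordination number is 4.
A d⁰ ion has no crystal-field stabilisation preference between square planar and tetrahedral, so four ligands adopt the sterically favoured tetrahedral geometry.

tetrahedral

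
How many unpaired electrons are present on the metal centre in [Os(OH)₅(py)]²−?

1 unpaired electron

Ligand charges: each hydroxide is −1; pyridine is neutral. With an overall charge of −2 the osmium centre must be in the +3 oxidation state.
Osmium is a group-8 element; Os(III) is therefore d⁵.
The spin state decides the count: a 5d ion has a large Δₒ and is invariably low-spin.
An octahedral low-spin d⁵ ion is t₂g⁵e_g⁰, giving 1 unpaired electron.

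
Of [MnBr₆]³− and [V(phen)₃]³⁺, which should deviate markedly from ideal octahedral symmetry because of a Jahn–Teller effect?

[MnBr₆]³−

[MnBr₆]³−: Each bromide is −1; balancing the −3 overall charge requires Mn(III). Group 7 minus oxidation state 3 gives a d⁴ configuration. Bromide is a weak-field ligand for a first-row metal, so the complex is high-spin. The t₂g³e_g¹ (high-spin) configuration has an unevenly filled e_g set; the Jahn–Teller theorem predicts a tetragonal distortion (typically axial elongation) to lift the degeneracy.
[V(phen)₃]³⁺: 1,10-phenanthroline is neutral; balancing the +3 overall charge requires V(III). Group 5 minus oxidation state 3 gives a d² configuration. The d² configuration leaves the e_g set evenly filled (or empty) — no strong Jahn–Teller driving force.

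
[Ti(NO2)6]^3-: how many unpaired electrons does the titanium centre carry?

1

Ligand charges: each nitro (N-bound nitrite) is −1. With an overall charge of −3 the titanium centre must be in the +3 oxidation state.
Titanium is a group-4 element; Ti(III) is therefore d¹.
In an octahedral field the d¹ configuration is t₂g¹e_g⁰ (only one arrangement possible), giving 1 unpaired electron.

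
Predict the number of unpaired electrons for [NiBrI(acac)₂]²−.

Ligand charges: each bromide is −1; each iodide is −1; each acetylacetonate is −1. With an overall charge of −2 the nickel centre must be in the +2 oxidation state.
Group 10 minus oxidation state 2 gives a d⁸ configuration.
Counting donor atoms: 1×bromide (monodentate) → 1 donor; 1×iodide (monodentate) → 1 donor; 2×acetylacetonate (bidentate) → 4 donors. Coordination number = 6.
In an octahedral field the d⁸ configuration is t₂g⁶e_g² (only one arrangement possible), giving 2 unpaired electrons.

2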